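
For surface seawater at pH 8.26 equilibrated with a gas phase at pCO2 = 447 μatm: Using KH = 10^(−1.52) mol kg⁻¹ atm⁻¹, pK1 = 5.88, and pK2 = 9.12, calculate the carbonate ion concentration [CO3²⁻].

[CO3²⁻] = 0.447 mmol/kg

[CO2*] = KH · pCO2 = 10^(−1.52) × 447×10^-6 = 1.350×10^-5 mol/kg
α₀ = 1/(1 + K1/[H⁺] + K1K2/[H⁺]²) = 1/(1 + 10^+2.38 + 10^+1.52) = 0.003650
DIC = [CO2*]/α₀ = 1.350×10^-5 / 0.003650 = 3.699 mmol/kg
[CO3²⁻] = α₂·DIC; α₂ = 0.1209, so [CO3²⁻] = 0.1209 × 3.699 = 0.447 mmol/kg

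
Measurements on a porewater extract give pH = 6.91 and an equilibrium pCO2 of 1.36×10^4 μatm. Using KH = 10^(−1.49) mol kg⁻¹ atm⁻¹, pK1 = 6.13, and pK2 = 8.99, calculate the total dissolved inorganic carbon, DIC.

[CO2*] = KH · pCO2 = 10^(−1.49) × 1.36×10^4×10^-6 = 4.401×10^-4 mol/kg
α₀ = 1/(1 + K1/[H⁺] + K1K2/[H⁺]²) = 1/(1 + 10^+0.78 + 10^-1.30) = 0.1413
DIC = [CO2*]/α₀ = 4.401×10^-4 / 0.1413 = 3.11 mmol/kg

DIC = 3.11 mmol/kg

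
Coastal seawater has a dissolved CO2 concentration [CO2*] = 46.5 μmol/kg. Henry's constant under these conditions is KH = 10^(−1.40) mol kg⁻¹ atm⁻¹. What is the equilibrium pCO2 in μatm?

KH = 10^(−1.40) = 3.981×10^-2 mol kg⁻¹ atm⁻¹
pCO2 = [CO2*]/KH = 46.5×10^-6 / 3.981×10^-2 = 1.17×10^-3 atm = 1170 μatm

pCO2 = 1170 μatm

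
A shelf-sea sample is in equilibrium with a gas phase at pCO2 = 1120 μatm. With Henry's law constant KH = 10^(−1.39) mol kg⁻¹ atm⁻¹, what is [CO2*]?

KH = 10^(−1.39) = 4.074×10^-2 mol kg⁻¹ atm⁻¹
[CO2*] = KH · pCO2 = 4.074×10^-2 × 1120×10^-6 atm = 4.56×10^-5 mol/kg

[CO2*] = 45.6 μmol/kg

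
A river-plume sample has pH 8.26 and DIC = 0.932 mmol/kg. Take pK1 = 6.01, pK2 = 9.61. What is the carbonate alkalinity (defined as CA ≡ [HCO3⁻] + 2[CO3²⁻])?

CA = [HCO3⁻] + 2[CO3²⁻] = (α₁ + 2α₂)·DIC
At pH 8.26: [H⁺]/K1 = 10^-2.25 = 0.0056234, K2/[H⁺] = 10^-1.35 = 0.044668
α₁ = 1/(1 + 0.0056234 + 0.044668) = 1/1.0503 = 0.9521; α₂ = α₁·K2/[H⁺] = 0.04253
α₁ + 2α₂ = 1.0372
CA = 1.0372 × 0.932 = 0.967 mmol/kg

CA = 0.967 mmol/kg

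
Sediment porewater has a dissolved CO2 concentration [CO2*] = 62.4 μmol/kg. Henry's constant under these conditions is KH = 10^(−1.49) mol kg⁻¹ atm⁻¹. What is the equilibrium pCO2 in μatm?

pCO2 = 1930 μatm

KH = 10^(−1.49) = 3.236×10^-2 mol kg⁻¹ atm⁻¹
pCO2 = [CO2*]/KH = 62.4×10^-6 / 3.236×10^-2 = 1.93×10^-3 atm = 1930 μatm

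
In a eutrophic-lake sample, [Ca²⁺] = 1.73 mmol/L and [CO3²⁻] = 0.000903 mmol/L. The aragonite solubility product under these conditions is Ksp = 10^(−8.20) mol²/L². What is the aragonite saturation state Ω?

Ω = 0.248

Ksp = 10^(−8.20) = 6.310×10^-9
Ω = [Ca²⁺][CO3²⁻]/Ksp = (1.73×10^-3)(0.000903×10^-3) / 6.310×10^-9 = 0.248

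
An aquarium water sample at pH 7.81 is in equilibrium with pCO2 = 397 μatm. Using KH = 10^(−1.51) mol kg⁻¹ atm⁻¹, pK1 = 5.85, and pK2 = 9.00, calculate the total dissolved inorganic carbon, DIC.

DIC = 1.20 mmol/kg

[CO2*] = KH · pCO2 = 10^(−1.51) × 397×10^-6 = 1.227×10^-5 mol/kg
α₀ = 1/(1 + K1/[H⁺] + K1K2/[H⁺]²) = 1/(1 + 10^+1.96 + 10^+0.77) = 0.01019
DIC = [CO2*]/α₀ = 1.227×10^-5 / 0.01019 = 1.20 mmol/kg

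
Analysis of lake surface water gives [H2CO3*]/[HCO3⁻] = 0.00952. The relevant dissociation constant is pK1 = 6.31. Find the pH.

From K1 = [H⁺][HCO3⁻]/[H2CO3*]:  pH = pK1 − log₁₀([H2CO3*]/[HCO3⁻])
log₁₀(0.00952) = -2.021
pH = 6.31 − (-2.021) = 8.33

pH = 8.33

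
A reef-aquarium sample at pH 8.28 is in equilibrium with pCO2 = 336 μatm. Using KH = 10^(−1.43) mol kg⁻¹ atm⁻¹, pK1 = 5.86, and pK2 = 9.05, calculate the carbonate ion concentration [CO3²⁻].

[CO3²⁻] = 0.558 mmol/kg

[CO2*] = KH · pCO2 = 10^(−1.43) × 336×10^-6 = 1.248×10^-5 mol/kg
α₀ = 1/(1 + K1/[H⁺] + K1K2/[H⁺]²) = 1/(1 + 10^+2.42 + 10^+1.65) = 0.003239
DIC = [CO2*]/α₀ = 1.248×10^-5 / 0.003239 = 3.854 mmol/kg
[CO3²⁻] = α₂·DIC; α₂ = 0.1447, so [CO3²⁻] = 0.1447 × 3.854 = 0.558 mmol/kg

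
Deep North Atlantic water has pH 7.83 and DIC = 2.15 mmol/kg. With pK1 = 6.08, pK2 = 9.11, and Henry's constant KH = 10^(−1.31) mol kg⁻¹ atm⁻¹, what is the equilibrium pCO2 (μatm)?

α₀ = 1 / (1 + K1/[H⁺] + K1K2/[H⁺]²) = 1 / (1 + 10^+1.75 + 10^+0.47)
   = 1 / (1 + 56.234 + 2.9512) = 1/60.185 = 0.01662
[CO2*] = α₀ × DIC = 0.01662 × 2.15 = 0.03572 mmol/kg
pCO2 = [CO2*]/KH = 3.572×10^-5 / 4.898×10^-2 = 729 μatm

pCO2 = 729 μatm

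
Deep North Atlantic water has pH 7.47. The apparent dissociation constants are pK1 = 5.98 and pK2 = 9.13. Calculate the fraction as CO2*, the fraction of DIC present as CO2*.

α₀ = 0.0307

α₀ = 1 / (1 + K1/[H⁺] + K1K2/[H⁺]²) = 1 / (1 + 10^+1.49 + 10^-0.17)
   = 1 / (1 + 30.903 + 0.67608) = 1/32.579 = 0.03069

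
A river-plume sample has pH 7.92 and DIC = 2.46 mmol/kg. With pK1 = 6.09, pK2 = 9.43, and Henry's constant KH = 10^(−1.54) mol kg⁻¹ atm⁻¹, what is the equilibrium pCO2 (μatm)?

α₀ = 1 / (1 + K1/[H⁺] + K1K2/[H⁺]²) = 1 / (1 + 10^+1.83 + 10^+0.32)
   = 1 / (1 + 67.608 + 2.0893) = 1/70.698 = 0.01414
[CO2*] = α₀ × DIC = 0.01414 × 2.46 = 0.03480 mmol/kg
pCO2 = [CO2*]/KH = 3.480×10^-5 / 2.884×10^-2 = 1210 μatm

pCO2 = 1210 μatm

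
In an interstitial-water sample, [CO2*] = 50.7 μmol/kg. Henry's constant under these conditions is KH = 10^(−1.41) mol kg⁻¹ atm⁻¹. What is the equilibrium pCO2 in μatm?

pCO2 = 1300 μatm

KH = 10^(−1.41) = 3.890×10^-2 mol kg⁻¹ atm⁻¹
pCO2 = [CO2*]/KH = 50.7×10^-6 / 3.890×10^-2 = 1.30×10^-3 atm = 1300 μatm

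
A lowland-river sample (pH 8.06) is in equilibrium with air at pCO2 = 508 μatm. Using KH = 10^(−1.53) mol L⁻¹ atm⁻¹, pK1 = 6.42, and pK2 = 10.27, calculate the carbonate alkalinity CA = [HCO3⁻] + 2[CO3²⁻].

[CO2*] = KH · pCO2 = 10^(−1.53) × 508×10^-6 = 1.499×10^-5 mol/L
α₀ = 1/(1 + K1/[H⁺] + K1K2/[H⁺]²) = 1/(1 + 10^+1.64 + 10^-0.57) = 0.02226
DIC = [CO2*]/α₀ = 1.499×10^-5 / 0.02226 = 0.6735 mmol/L
CA = (α₁ + 2α₂)·DIC = (0.9717 + 2×0.005992) × 0.6735 = 0.663 mmol/L

CA = 0.663 mmol/L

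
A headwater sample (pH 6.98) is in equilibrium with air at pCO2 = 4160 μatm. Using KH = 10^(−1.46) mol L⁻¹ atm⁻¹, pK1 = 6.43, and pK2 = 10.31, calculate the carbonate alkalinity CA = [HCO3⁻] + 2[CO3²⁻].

CA = 0.512 mmol/L

[CO2*] = KH · pCO2 = 10^(−1.46) × 4160×10^-6 = 1.442×10^-4 mol/L
α₀ = 1/(1 + K1/[H⁺] + K1K2/[H⁺]²) = 1/(1 + 10^+0.55 + 10^-2.78) = 0.2198
DIC = [CO2*]/α₀ = 1.442×10^-4 / 0.2198 = 0.6563 mmol/L
CA = (α₁ + 2α₂)·DIC = (0.7798 + 2×0.0003648) × 0.6563 = 0.512 mmol/L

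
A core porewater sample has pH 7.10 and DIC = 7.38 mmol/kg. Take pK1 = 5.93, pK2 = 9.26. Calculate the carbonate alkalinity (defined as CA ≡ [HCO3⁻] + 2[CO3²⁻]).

CA = 6.96 mmol/kg

CA = [HCO3⁻] + 2[CO3²⁻] = (α₁ + 2α₂)·DIC
At pH 7.10: [H⁺]/K1 = 10^-1.17 = 0.067608, K2/[H⁺] = 10^-2.16 = 0.0069183
α₁ = 1/(1 + 0.067608 + 0.0069183) = 1/1.0745 = 0.9306; α₂ = α₁·K2/[H⁺] = 0.006438
α₁ + 2α₂ = 0.9435
CA = 0.9435 × 7.38 = 6.96 mmol/kg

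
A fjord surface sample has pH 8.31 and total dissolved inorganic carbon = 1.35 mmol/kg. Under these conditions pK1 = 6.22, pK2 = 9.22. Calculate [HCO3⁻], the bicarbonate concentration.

α₁ = 1 / (1 + [H⁺]/K1 + K2/[H⁺]) = 1 / (1 + 10^-2.09 + 10^-0.91)
   = 1 / (1 + 0.0081283 + 0.12303) = 1/1.1312 = 0.8841
[HCO3⁻] = α₁ × DIC = 0.8841 × 1.35 = 1.19 mmol/kg

[HCO3⁻] = 1.19 mmol/kg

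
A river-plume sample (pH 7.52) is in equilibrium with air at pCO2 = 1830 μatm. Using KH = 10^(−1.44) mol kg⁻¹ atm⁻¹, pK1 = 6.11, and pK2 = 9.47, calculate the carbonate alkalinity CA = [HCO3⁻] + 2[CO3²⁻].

CA = 1.75 mmol/kg

[CO2*] = KH · pCO2 = 10^(−1.44) × 1830×10^-6 = 6.644×10^-5 mol/kg
α₀ = 1/(1 + K1/[H⁺] + K1K2/[H⁺]²) = 1/(1 + 10^+1.41 + 10^-0.54) = 0.03705
DIC = [CO2*]/α₀ = 6.644×10^-5 / 0.03705 = 1.793 mmol/kg
CA = (α₁ + 2α₂)·DIC = (0.9523 + 2×0.01068) × 1.793 = 1.75 mmol/kg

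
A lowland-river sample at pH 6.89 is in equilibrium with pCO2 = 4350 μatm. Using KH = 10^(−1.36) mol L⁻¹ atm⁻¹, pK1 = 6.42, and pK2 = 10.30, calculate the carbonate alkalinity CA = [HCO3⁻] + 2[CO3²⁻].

CA = 0.561 mmol/L

[CO2*] = KH · pCO2 = 10^(−1.36) × 4350×10^-6 = 1.899×10^-4 mol/L
α₀ = 1/(1 + K1/[H⁺] + K1K2/[H⁺]²) = 1/(1 + 10^+0.47 + 10^-2.94) = 0.2530
DIC = [CO2*]/α₀ = 1.899×10^-4 / 0.2530 = 0.7505 mmol/L
CA = (α₁ + 2α₂)·DIC = (0.7467 + 2×0.0002905) × 0.7505 = 0.561 mmol/L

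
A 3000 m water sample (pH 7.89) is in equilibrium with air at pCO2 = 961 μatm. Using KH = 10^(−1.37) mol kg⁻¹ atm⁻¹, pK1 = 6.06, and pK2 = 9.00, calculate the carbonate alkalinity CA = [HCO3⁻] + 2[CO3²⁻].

CA = 3.20 mmol/kg

[CO2*] = KH · pCO2 = 10^(−1.37) × 961×10^-6 = 4.099×10^-5 mol/kg
α₀ = 1/(1 + K1/[H⁺] + K1K2/[H⁺]²) = 1/(1 + 10^+1.83 + 10^+0.72) = 0.01354
DIC = [CO2*]/α₀ = 4.099×10^-5 / 0.01354 = 3.028 mmol/kg
CA = (α₁ + 2α₂)·DIC = (0.9154 + 2×0.07106) × 3.028 = 3.20 mmol/kg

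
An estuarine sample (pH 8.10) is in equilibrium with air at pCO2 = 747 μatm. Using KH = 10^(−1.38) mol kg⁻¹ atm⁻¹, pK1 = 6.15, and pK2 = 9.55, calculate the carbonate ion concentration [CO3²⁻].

[CO3²⁻] = 0.0985 mmol/kg

[CO2*] = KH · pCO2 = 10^(−1.38) × 747×10^-6 = 3.114×10^-5 mol/kg
α₀ = 1/(1 + K1/[H⁺] + K1K2/[H⁺]²) = 1/(1 + 10^+1.95 + 10^+0.50) = 0.01072
DIC = [CO2*]/α₀ = 3.114×10^-5 / 0.01072 = 2.905 mmol/kg
[CO3²⁻] = α₂·DIC; α₂ = 0.03390, so [CO3²⁻] = 0.03390 × 2.905 = 0.0985 mmol/kg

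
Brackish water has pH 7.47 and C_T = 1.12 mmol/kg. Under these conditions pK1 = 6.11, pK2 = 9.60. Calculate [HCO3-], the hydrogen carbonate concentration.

α₁ = 1 / (1 + [H⁺]/K1 + K2/[H⁺]) = 1 / (1 + 10^-1.36 + 10^-2.13)
   = 1 / (1 + 0.043652 + 0.0074131) = 1/1.0511 = 0.9514
[HCO3⁻] = α₁ × DIC = 0.9514 × 1.12 = 1.07 mmol/kg

[HCO3⁻] = 1.07 mmol/kg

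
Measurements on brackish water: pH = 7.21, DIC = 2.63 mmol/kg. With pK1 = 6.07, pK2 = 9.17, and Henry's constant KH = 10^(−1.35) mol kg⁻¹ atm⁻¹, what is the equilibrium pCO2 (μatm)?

pCO2 = 3940 μatm

α₀ = 1 / (1 + K1/[H⁺] + K1K2/[H⁺]²) = 1 / (1 + 10^+1.14 + 10^-0.82)
   = 1 / (1 + 13.804 + 0.15136) = 1/14.955 = 0.06687
[CO2*] = α₀ × DIC = 0.06687 × 2.63 = 0.1759 mmol/kg
pCO2 = [CO2*]/KH = 1.759×10^-4 / 4.467×10^-2 = 3940 μatm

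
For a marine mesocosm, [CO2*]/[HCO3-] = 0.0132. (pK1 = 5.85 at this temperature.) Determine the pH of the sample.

pH = 7.73

From K1 = [H⁺][HCO3-]/[CO2*]:  pH = pK1 − log₁₀([CO2*]/[HCO3-])
log₁₀(0.0132) = -1.879
pH = 5.85 − (-1.879) = 7.73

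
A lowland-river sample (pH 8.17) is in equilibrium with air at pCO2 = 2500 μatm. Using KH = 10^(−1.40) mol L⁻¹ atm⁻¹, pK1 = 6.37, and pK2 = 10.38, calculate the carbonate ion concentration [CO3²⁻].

[CO3²⁻] = 0.0387 mmol/L

[CO2*] = KH · pCO2 = 10^(−1.40) × 2500×10^-6 = 9.953×10^-5 mol/L
α₀ = 1/(1 + K1/[H⁺] + K1K2/[H⁺]²) = 1/(1 + 10^+1.80 + 10^-0.41) = 0.01551
DIC = [CO2*]/α₀ = 9.953×10^-5 / 0.01551 = 6.418 mmol/L
[CO3²⁻] = α₂·DIC; α₂ = 0.006033, so [CO3²⁻] = 0.006033 × 6.418 = 0.0387 mmol/L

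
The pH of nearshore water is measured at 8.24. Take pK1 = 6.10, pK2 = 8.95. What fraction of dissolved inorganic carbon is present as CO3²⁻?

α₂ = 0.162

α₂ = 1 / (1 + [H⁺]/K2 + [H⁺]²/(K1K2)) = 1 / (1 + 10^+0.71 + 10^-1.43)
   = 1 / (1 + 5.1286 + 0.037154) = 1/6.1658 = 0.1622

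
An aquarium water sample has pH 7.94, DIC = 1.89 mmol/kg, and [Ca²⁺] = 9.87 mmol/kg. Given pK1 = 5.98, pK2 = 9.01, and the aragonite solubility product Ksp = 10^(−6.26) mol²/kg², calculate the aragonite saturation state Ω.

Ω = 2.64

α₂ = 1 / (1 + [H⁺]/K2 + [H⁺]²/(K1K2)) = 1 / (1 + 10^+1.07 + 10^-0.89)
   = 1 / (1 + 11.749 + 0.12882) = 1/12.878 = 0.07765
[CO3²⁻] = α₂ × DIC = 0.07765 × 1.89 = 0.1468 mmol/kg
Ksp = 10^(−6.26) = 5.495×10^-7
Ω = [Ca²⁺][CO3²⁻]/Ksp = (9.87×10^-3)(1.468×10^-4) / 5.495×10^-7 = 2.64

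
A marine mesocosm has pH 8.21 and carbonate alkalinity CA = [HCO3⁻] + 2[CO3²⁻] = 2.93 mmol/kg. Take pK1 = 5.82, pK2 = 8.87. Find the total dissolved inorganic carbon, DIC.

CA = [HCO3⁻] + 2[CO3²⁻] = (α₁ + 2α₂)·DIC
At pH 8.21: [H⁺]/K1 = 10^-2.39 = 0.0040738, K2/[H⁺] = 10^-0.66 = 0.21878
α₁ = 1/(1 + 0.0040738 + 0.21878) = 1/1.2228 = 0.8178; α₂ = α₁·K2/[H⁺] = 0.1789
α₁ + 2α₂ = 1.1756
DIC = CA / (α₁ + 2α₂) = 2.93 / 1.1756 = 2.49 mmol/kg

DIC = 2.49 mmol/kg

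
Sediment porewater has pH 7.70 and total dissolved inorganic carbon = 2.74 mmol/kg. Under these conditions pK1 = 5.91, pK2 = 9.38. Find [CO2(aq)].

[CO2*] = 0.0428 mmol/kg

α₀ = 1 / (1 + K1/[H⁺] + K1K2/[H⁺]²) = 1 / (1 + 10^+1.79 + 10^+0.11)
   = 1 / (1 + 61.660 + 1.2882) = 1/63.948 = 0.01564
[CO2*] = α₀ × DIC = 0.01564 × 2.74 = 0.0428 mmol/kg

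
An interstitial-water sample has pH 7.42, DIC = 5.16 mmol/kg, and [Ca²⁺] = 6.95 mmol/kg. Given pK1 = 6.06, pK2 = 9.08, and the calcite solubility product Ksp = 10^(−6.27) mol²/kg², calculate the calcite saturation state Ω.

α₂ = 1 / (1 + [H⁺]/K2 + [H⁺]²/(K1K2)) = 1 / (1 + 10^+1.66 + 10^+0.30)
   = 1 / (1 + 45.709 + 1.9953) = 1/48.704 = 0.02053
[CO3²⁻] = α₂ × DIC = 0.02053 × 5.16 = 0.1059 mmol/kg
Ksp = 10^(−6.27) = 5.370×10^-7
Ω = [Ca²⁺][CO3²⁻]/Ksp = (6.95×10^-3)(1.059×10^-4) / 5.370×10^-7 = 1.37

Ω = 1.37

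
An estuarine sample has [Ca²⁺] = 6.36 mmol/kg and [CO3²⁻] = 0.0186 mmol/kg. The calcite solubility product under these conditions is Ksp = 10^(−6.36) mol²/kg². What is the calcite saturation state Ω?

Ksp = 10^(−6.36) = 4.365×10^-7
Ω = [Ca²⁺][CO3²⁻]/Ksp = (6.36×10^-3)(0.0186×10^-3) / 4.365×10^-7 = 0.271

Ω = 0.271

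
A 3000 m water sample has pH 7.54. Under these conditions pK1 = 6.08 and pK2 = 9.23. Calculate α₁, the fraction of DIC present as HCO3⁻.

α₁ = 0.948

α₁ = 1 / (1 + [H⁺]/K1 + K2/[H⁺]) = 1 / (1 + 10^-1.46 + 10^-1.69)
   = 1 / (1 + 0.034674 + 0.020417) = 1/1.0551 = 0.9478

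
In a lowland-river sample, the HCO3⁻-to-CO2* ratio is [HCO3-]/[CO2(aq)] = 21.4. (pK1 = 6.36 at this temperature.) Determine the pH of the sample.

From K1 = [H⁺][HCO3-]/[CO2(aq)]:  pH = pK1 + log₁₀([HCO3-]/[CO2(aq)])
log₁₀(21.4) = +1.330
pH = 6.36 + (+1.330) = 7.69

pH = 7.69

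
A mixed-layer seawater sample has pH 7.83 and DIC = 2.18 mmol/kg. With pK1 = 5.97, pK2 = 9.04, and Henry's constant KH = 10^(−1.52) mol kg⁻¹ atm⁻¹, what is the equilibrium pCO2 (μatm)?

pCO2 = 927 μatm

α₀ = 1 / (1 + K1/[H⁺] + K1K2/[H⁺]²) = 1 / (1 + 10^+1.86 + 10^+0.65)
   = 1 / (1 + 72.444 + 4.4668) = 1/77.910 = 0.01284
[CO2*] = α₀ × DIC = 0.01284 × 2.18 = 0.02798 mmol/kg
pCO2 = [CO2*]/KH = 2.798×10^-5 / 3.020×10^-2 = 927 μatm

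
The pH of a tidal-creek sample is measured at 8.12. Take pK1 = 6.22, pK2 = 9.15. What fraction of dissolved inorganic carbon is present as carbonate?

α₂ = 1 / (1 + [H⁺]/K2 + [H⁺]²/(K1K2)) = 1 / (1 + 10^+1.03 + 10^-0.87)
   = 1 / (1 + 10.715 + 0.13490) = 1/11.850 = 0.08439

α₂ = 0.0844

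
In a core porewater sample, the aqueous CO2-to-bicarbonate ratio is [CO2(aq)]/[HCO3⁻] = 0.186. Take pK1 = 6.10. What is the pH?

From K1 = [H⁺][HCO3⁻]/[CO2(aq)]:  pH = pK1 − log₁₀([CO2(aq)]/[HCO3⁻])
log₁₀(0.186) = -0.730
pH = 6.10 − (-0.730) = 6.83

pH = 6.83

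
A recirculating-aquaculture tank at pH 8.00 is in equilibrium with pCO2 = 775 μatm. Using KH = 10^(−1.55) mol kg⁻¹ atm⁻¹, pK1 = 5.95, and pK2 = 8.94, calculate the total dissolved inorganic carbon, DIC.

[CO2*] = KH · pCO2 = 10^(−1.55) × 775×10^-6 = 2.184×10^-5 mol/kg
α₀ = 1/(1 + K1/[H⁺] + K1K2/[H⁺]²) = 1/(1 + 10^+2.05 + 10^+1.11) = 0.007931
DIC = [CO2*]/α₀ = 2.184×10^-5 / 0.007931 = 2.75 mmol/kg

DIC = 2.75 mmol/kg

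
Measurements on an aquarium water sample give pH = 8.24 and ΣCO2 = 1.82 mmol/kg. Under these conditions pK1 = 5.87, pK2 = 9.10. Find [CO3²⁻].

α₂ = 1 / (1 + [H⁺]/K2 + [H⁺]²/(K1K2)) = 1 / (1 + 10^+0.86 + 10^-1.51)
   = 1 / (1 + 7.2444 + 0.030903) = 1/8.2753 = 0.1208
[CO3²⁻] = α₂ × DIC = 0.1208 × 1.82 = 0.220 mmol/kg

[CO3²⁻] = 0.220 mmol/kg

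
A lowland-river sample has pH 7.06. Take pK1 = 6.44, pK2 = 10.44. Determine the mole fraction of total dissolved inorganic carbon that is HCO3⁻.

α₁ = 0.806

α₁ = 1 / (1 + [H⁺]/K1 + K2/[H⁺]) = 1 / (1 + 10^-0.62 + 10^-3.38)
   = 1 / (1 + 0.23988 + 0.00041687) = 1/1.2403 = 0.8063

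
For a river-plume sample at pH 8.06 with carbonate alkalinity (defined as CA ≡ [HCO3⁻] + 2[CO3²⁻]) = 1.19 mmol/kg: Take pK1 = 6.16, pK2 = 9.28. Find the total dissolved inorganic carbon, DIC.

DIC = 1.14 mmol/kg

CA = [HCO3⁻] + 2[CO3²⁻] = (α₁ + 2α₂)·DIC
At pH 8.06: [H⁺]/K1 = 10^-1.90 = 0.012589, K2/[H⁺] = 10^-1.22 = 0.060256
α₁ = 1/(1 + 0.012589 + 0.060256) = 1/1.0728 = 0.9321; α₂ = α₁·K2/[H⁺] = 0.05616
α₁ + 2α₂ = 1.0444
DIC = CA / (α₁ + 2α₂) = 1.19 / 1.0444 = 1.14 mmol/kg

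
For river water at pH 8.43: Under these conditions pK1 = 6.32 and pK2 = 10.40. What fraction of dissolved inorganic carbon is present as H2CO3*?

α₀ = 0.00762

α₀ = 1 / (1 + K1/[H⁺] + K1K2/[H⁺]²) = 1 / (1 + 10^+2.11 + 10^+0.14)
   = 1 / (1 + 128.82 + 1.3804) = 1/131.21 = 0.007622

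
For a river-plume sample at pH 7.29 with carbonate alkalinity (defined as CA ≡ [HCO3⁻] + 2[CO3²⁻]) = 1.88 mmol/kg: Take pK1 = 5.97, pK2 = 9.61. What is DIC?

CA = [HCO3⁻] + 2[CO3²⁻] = (α₁ + 2α₂)·DIC
At pH 7.29: [H⁺]/K1 = 10^-1.32 = 0.047863, K2/[H⁺] = 10^-2.32 = 0.0047863
α₁ = 1/(1 + 0.047863 + 0.0047863) = 1/1.0526 = 0.9500; α₂ = α₁·K2/[H⁺] = 0.004547
α₁ + 2α₂ = 0.9591
DIC = CA / (α₁ + 2α₂) = 1.88 / 0.9591 = 1.96 mmol/kg

DIC = 1.96 mmol/kg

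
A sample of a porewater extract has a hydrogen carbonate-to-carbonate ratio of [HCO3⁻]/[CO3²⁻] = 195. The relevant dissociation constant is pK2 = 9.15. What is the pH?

pH = 6.86

From K2 = [H⁺][CO3²⁻]/[HCO3⁻]:  pH = pK2 − log₁₀([HCO3⁻]/[CO3²⁻])
log₁₀(195) = +2.290
pH = 9.15 − (+2.290) = 6.86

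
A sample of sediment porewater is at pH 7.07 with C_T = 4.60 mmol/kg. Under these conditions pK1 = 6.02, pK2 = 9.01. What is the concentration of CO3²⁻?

α₂ = 1 / (1 + [H⁺]/K2 + [H⁺]²/(K1K2)) = 1 / (1 + 10^+1.94 + 10^+0.89)
   = 1 / (1 + 87.096 + 7.7625) = 1/95.859 = 0.01043
[CO3²⁻] = α₂ × DIC = 0.01043 × 4.60 = 0.0480 mmol/kg

[CO3²⁻] = 0.0480 mmol/kg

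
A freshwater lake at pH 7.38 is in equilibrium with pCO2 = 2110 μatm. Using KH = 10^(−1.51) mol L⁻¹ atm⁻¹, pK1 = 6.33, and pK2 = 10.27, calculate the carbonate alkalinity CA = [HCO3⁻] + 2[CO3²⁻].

CA = 0.733 mmol/L

[CO2*] = KH · pCO2 = 10^(−1.51) × 2110×10^-6 = 6.521×10^-5 mol/L
α₀ = 1/(1 + K1/[H⁺] + K1K2/[H⁺]²) = 1/(1 + 10^+1.05 + 10^-1.84) = 0.08174
DIC = [CO2*]/α₀ = 6.521×10^-5 / 0.08174 = 0.7978 mmol/L
CA = (α₁ + 2α₂)·DIC = (0.9171 + 2×0.001181) × 0.7978 = 0.733 mmol/L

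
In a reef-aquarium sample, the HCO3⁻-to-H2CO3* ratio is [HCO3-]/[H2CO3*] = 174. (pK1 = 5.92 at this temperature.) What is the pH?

pH = 8.16

From K1 = [H⁺][HCO3-]/[H2CO3*]:  pH = pK1 + log₁₀([HCO3-]/[H2CO3*])
log₁₀(174) = +2.241
pH = 5.92 + (+2.241) = 8.16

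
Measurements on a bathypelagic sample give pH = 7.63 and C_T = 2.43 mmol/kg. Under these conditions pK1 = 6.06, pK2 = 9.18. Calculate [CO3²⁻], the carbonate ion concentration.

α₂ = 1 / (1 + [H⁺]/K2 + [H⁺]²/(K1K2)) = 1 / (1 + 10^+1.55 + 10^-0.02)
   = 1 / (1 + 35.481 + 0.95499) = 1/37.436 = 0.02671
[CO3²⁻] = α₂ × DIC = 0.02671 × 2.43 = 0.0649 mmol/kg

[CO3²⁻] = 0.0649 mmol/kg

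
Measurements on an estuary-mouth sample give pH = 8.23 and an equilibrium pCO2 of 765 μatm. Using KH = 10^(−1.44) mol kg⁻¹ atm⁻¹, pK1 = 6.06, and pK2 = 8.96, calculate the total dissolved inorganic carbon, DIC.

[CO2*] = KH · pCO2 = 10^(−1.44) × 765×10^-6 = 2.778×10^-5 mol/kg
α₀ = 1/(1 + K1/[H⁺] + K1K2/[H⁺]²) = 1/(1 + 10^+2.17 + 10^+1.44) = 0.005667
DIC = [CO2*]/α₀ = 2.778×10^-5 / 0.005667 = 4.90 mmol/kg

DIC = 4.90 mmol/kg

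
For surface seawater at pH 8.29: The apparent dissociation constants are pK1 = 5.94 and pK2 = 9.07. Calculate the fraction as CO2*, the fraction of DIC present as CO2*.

α₀ = 0.00382

α₀ = 1 / (1 + K1/[H⁺] + K1K2/[H⁺]²) = 1 / (1 + 10^+2.35 + 10^+1.57)
   = 1 / (1 + 223.87 + 37.154) = 1/262.03 = 0.003816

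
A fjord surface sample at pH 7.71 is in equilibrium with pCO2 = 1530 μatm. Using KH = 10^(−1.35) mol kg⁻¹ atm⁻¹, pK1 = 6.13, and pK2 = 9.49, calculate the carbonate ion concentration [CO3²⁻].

[CO2*] = KH · pCO2 = 10^(−1.35) × 1530×10^-6 = 6.834×10^-5 mol/kg
α₀ = 1/(1 + K1/[H⁺] + K1K2/[H⁺]²) = 1/(1 + 10^+1.58 + 10^-0.20) = 0.02522
DIC = [CO2*]/α₀ = 6.834×10^-5 / 0.02522 = 2.710 mmol/kg
[CO3²⁻] = α₂·DIC; α₂ = 0.01591, so [CO3²⁻] = 0.01591 × 2.710 = 0.0431 mmol/kg

[CO3²⁻] = 0.0431 mmol/kg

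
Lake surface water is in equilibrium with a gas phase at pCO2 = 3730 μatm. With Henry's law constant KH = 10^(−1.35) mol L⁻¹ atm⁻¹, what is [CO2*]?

[CO2*] = 167 μmol/L

KH = 10^(−1.35) = 4.467×10^-2 mol L⁻¹ atm⁻¹
[CO2*] = KH · pCO2 = 4.467×10^-2 × 3730×10^-6 atm = 1.67×10^-4 mol/L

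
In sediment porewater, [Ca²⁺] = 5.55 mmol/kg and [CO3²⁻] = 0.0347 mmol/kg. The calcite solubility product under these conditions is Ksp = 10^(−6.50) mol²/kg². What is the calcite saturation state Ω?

Ksp = 10^(−6.50) = 3.162×10^-7
Ω = [Ca²⁺][CO3²⁻]/Ksp = (5.55×10^-3)(0.0347×10^-3) / 3.162×10^-7 = 0.609

Ω = 0.609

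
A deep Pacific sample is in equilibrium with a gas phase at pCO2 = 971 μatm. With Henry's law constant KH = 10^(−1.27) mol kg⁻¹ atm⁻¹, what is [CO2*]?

KH = 10^(−1.27) = 5.370×10^-2 mol kg⁻¹ atm⁻¹
[CO2*] = KH · pCO2 = 5.370×10^-2 × 971×10^-6 atm = 5.21×10^-5 mol/kg

[CO2*] = 52.1 μmol/kg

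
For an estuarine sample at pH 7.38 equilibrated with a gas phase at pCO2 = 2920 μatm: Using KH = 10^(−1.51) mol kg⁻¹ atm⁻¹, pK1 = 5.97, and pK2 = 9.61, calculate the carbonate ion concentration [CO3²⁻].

[CO3²⁻] = 13.7 μmol/kg

[CO2*] = KH · pCO2 = 10^(−1.51) × 2920×10^-6 = 9.024×10^-5 mol/kg
α₀ = 1/(1 + K1/[H⁺] + K1K2/[H⁺]²) = 1/(1 + 10^+1.41 + 10^-0.82) = 0.03724
DIC = [CO2*]/α₀ = 9.024×10^-5 / 0.03724 = 2.423 mmol/kg
[CO3²⁻] = α₂·DIC; α₂ = 0.005636, so [CO3²⁻] = 0.005636 × 2.423 = 0.0137 mmol/kg = 13.7 μmol/kg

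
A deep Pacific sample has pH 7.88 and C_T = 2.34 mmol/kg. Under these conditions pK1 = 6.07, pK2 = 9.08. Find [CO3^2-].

α₂ = 1 / (1 + [H⁺]/K2 + [H⁺]²/(K1K2)) = 1 / (1 + 10^+1.20 + 10^-0.61)
   = 1 / (1 + 15.849 + 0.24547) = 1/17.094 = 0.05850
[CO3²⁻] = α₂ × DIC = 0.05850 × 2.34 = 0.137 mmol/kg

[CO3²⁻] = 0.137 mmol/kg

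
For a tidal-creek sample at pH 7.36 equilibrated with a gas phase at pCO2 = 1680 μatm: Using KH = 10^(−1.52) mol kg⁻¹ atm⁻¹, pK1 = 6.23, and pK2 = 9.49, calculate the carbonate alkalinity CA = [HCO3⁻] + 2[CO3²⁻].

[CO2*] = KH · pCO2 = 10^(−1.52) × 1680×10^-6 = 5.074×10^-5 mol/kg
α₀ = 1/(1 + K1/[H⁺] + K1K2/[H⁺]²) = 1/(1 + 10^+1.13 + 10^-1.00) = 0.06854
DIC = [CO2*]/α₀ = 5.074×10^-5 / 0.06854 = 0.7402 mmol/kg
CA = (α₁ + 2α₂)·DIC = (0.9246 + 2×0.006854) × 0.7402 = 0.695 mmol/kg

CA = 0.695 mmol/kg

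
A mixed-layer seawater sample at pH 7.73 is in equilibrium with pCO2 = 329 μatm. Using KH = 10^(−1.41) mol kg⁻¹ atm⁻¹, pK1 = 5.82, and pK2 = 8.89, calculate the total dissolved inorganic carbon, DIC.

DIC = 1.13 mmol/kg

[CO2*] = KH · pCO2 = 10^(−1.41) × 329×10^-6 = 1.280×10^-5 mol/kg
α₀ = 1/(1 + K1/[H⁺] + K1K2/[H⁺]²) = 1/(1 + 10^+1.91 + 10^+0.75) = 0.01138
DIC = [CO2*]/α₀ = 1.280×10^-5 / 0.01138 = 1.13 mmol/kg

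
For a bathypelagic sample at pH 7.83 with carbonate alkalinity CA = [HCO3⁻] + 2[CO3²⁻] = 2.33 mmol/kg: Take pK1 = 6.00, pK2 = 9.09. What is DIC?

DIC = 2.25 mmol/kg

CA = [HCO3⁻] + 2[CO3²⁻] = (α₁ + 2α₂)·DIC
At pH 7.83: [H⁺]/K1 = 10^-1.83 = 0.014791, K2/[H⁺] = 10^-1.26 = 0.054954
α₁ = 1/(1 + 0.014791 + 0.054954) = 1/1.0697 = 0.9348; α₂ = α₁·K2/[H⁺] = 0.05137
α₁ + 2α₂ = 1.0375
DIC = CA / (α₁ + 2α₂) = 2.33 / 1.0375 = 2.25 mmol/kg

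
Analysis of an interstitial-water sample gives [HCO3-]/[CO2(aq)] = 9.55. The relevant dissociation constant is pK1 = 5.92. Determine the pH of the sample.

pH = 6.90

From K1 = [H⁺][HCO3-]/[CO2(aq)]:  pH = pK1 + log₁₀([HCO3-]/[CO2(aq)])
log₁₀(9.55) = +0.980
pH = 5.92 + (+0.980) = 6.90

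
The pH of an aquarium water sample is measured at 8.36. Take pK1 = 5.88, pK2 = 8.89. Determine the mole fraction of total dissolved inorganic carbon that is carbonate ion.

α₂ = 0.227

α₂ = 1 / (1 + [H⁺]/K2 + [H⁺]²/(K1K2)) = 1 / (1 + 10^+0.53 + 10^-1.95)
   = 1 / (1 + 3.3884 + 0.011220) = 1/4.3997 = 0.2273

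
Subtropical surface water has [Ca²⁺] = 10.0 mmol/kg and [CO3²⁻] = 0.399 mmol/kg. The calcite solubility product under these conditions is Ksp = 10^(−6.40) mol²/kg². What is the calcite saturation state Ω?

Ksp = 10^(−6.40) = 3.981×10^-7
Ω = [Ca²⁺][CO3²⁻]/Ksp = (10.0×10^-3)(0.399×10^-3) / 3.981×10^-7 = 10.0

Ω = 10.0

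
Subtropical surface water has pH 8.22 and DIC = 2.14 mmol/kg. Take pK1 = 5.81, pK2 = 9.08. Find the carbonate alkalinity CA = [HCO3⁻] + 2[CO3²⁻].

CA = [HCO3⁻] + 2[CO3²⁻] = (α₁ + 2α₂)·DIC
At pH 8.22: [H⁺]/K1 = 10^-2.41 = 0.0038905, K2/[H⁺] = 10^-0.86 = 0.13804
α₁ = 1/(1 + 0.0038905 + 0.13804) = 1/1.1419 = 0.8757; α₂ = α₁·K2/[H⁺] = 0.1209
α₁ + 2α₂ = 1.1175
CA = 1.1175 × 2.14 = 2.39 mmol/kg

CA = 2.39 mmol/kg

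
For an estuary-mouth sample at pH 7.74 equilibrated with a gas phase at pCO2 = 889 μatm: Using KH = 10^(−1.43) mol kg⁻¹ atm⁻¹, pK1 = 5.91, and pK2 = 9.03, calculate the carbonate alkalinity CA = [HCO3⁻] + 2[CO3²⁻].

[CO2*] = KH · pCO2 = 10^(−1.43) × 889×10^-6 = 3.303×10^-5 mol/kg
α₀ = 1/(1 + K1/[H⁺] + K1K2/[H⁺]²) = 1/(1 + 10^+1.83 + 10^+0.54) = 0.01387
DIC = [CO2*]/α₀ = 3.303×10^-5 / 0.01387 = 2.381 mmol/kg
CA = (α₁ + 2α₂)·DIC = (0.9380 + 2×0.04811) × 2.381 = 2.46 mmol/kg

CA = 2.46 mmol/kg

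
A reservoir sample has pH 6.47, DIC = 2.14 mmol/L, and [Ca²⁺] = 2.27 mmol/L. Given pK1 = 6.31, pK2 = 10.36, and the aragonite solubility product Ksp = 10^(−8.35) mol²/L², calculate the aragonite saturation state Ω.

α₂ = 1 / (1 + [H⁺]/K2 + [H⁺]²/(K1K2)) = 1 / (1 + 10^+3.89 + 10^+3.73)
   = 1 / (1 + 7762.5 + 5370.3) = 1/1.3134×10^4 = 7.614×10^-5
[CO3²⁻] = α₂ × DIC = 7.614×10^-5 × 2.14 = 0.0001629 mmol/L = 0.1629 μmol/L
Ksp = 10^(−8.35) = 4.467×10^-9
Ω = [Ca²⁺][CO3²⁻]/Ksp = (2.27×10^-3)(1.629×10^-7) / 4.467×10^-9 = 0.0828

Ω = 0.0828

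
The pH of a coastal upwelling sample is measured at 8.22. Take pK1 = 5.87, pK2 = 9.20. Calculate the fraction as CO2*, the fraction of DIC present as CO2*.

α₀ = 1 / (1 + K1/[H⁺] + K1K2/[H⁺]²) = 1 / (1 + 10^+2.35 + 10^+1.37)
   = 1 / (1 + 223.87 + 23.442) = 1/248.31 = 0.004027

α₀ = 0.00403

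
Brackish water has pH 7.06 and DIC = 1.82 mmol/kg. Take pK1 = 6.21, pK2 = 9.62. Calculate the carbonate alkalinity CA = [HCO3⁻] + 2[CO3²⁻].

CA = 1.60 mmol/kg

CA = [HCO3⁻] + 2[CO3²⁻] = (α₁ + 2α₂)·DIC
At pH 7.06: [H⁺]/K1 = 10^-0.85 = 0.14125, K2/[H⁺] = 10^-2.56 = 0.0027542
α₁ = 1/(1 + 0.14125 + 0.0027542) = 1/1.1440 = 0.8741; α₂ = α₁·K2/[H⁺] = 0.002408
α₁ + 2α₂ = 0.8789
CA = 0.8789 × 1.82 = 1.60 mmol/kg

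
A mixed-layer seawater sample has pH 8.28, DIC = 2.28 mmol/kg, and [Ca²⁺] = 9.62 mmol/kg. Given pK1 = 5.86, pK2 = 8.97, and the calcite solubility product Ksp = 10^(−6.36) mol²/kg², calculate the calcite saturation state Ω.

α₂ = 1 / (1 + [H⁺]/K2 + [H⁺]²/(K1K2)) = 1 / (1 + 10^+0.69 + 10^-1.73)
   = 1 / (1 + 4.8978 + 0.018621) = 1/5.9164 = 0.1690
[CO3²⁻] = α₂ × DIC = 0.1690 × 2.28 = 0.3854 mmol/kg
Ksp = 10^(−6.36) = 4.365×10^-7
Ω = [Ca²⁺][CO3²⁻]/Ksp = (9.62×10^-3)(3.854×10^-4) / 4.365×10^-7 = 8.49

Ω = 8.49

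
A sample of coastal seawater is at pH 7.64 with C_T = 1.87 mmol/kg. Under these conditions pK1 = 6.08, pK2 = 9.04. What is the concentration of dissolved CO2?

[CO2*] = 0.0483 mmol/kg

α₀ = 1 / (1 + K1/[H⁺] + K1K2/[H⁺]²) = 1 / (1 + 10^+1.56 + 10^+0.16)
   = 1 / (1 + 36.308 + 1.4454) = 1/38.753 = 0.02580
[CO2*] = α₀ × DIC = 0.02580 × 1.87 = 0.0483 mmol/kg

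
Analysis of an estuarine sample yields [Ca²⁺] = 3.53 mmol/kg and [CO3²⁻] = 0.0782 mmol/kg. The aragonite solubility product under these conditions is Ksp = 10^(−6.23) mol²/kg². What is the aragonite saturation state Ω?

Ω = 0.469

Ksp = 10^(−6.23) = 5.888×10^-7
Ω = [Ca²⁺][CO3²⁻]/Ksp = (3.53×10^-3)(0.0782×10^-3) / 5.888×10^-7 = 0.469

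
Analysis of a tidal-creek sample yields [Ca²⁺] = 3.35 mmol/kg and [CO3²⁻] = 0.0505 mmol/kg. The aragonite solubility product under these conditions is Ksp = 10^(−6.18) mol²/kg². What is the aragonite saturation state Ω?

Ksp = 10^(−6.18) = 6.607×10^-7
Ω = [Ca²⁺][CO3²⁻]/Ksp = (3.35×10^-3)(0.0505×10^-3) / 6.607×10^-7 = 0.256

Ω = 0.256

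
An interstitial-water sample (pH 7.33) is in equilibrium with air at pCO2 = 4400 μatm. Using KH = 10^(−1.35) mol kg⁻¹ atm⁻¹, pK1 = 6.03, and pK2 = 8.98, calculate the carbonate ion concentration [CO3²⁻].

[CO3²⁻] = 0.0878 mmol/kg

[CO2*] = KH · pCO2 = 10^(−1.35) × 4400×10^-6 = 1.965×10^-4 mol/kg
α₀ = 1/(1 + K1/[H⁺] + K1K2/[H⁺]²) = 1/(1 + 10^+1.30 + 10^-0.35) = 0.04673
DIC = [CO2*]/α₀ = 1.965×10^-4 / 0.04673 = 4.206 mmol/kg
[CO3²⁻] = α₂·DIC; α₂ = 0.02087, so [CO3²⁻] = 0.02087 × 4.206 = 0.0878 mmol/kg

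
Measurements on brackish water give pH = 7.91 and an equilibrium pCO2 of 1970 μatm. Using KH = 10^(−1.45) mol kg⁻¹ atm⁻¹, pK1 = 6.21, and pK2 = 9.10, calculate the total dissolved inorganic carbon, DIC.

[CO2*] = KH · pCO2 = 10^(−1.45) × 1970×10^-6 = 6.990×10^-5 mol/kg
α₀ = 1/(1 + K1/[H⁺] + K1K2/[H⁺]²) = 1/(1 + 10^+1.70 + 10^+0.51) = 0.01840
DIC = [CO2*]/α₀ = 6.990×10^-5 / 0.01840 = 3.80 mmol/kg

DIC = 3.80 mmol/kg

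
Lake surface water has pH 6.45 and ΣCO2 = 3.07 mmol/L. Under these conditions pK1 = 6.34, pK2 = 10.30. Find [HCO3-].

α₁ = 1 / (1 + [H⁺]/K1 + K2/[H⁺]) = 1 / (1 + 10^-0.11 + 10^-3.85)
   = 1 / (1 + 0.77625 + 0.00014125) = 1/1.7764 = 0.5629
[HCO3⁻] = α₁ × DIC = 0.5629 × 3.07 = 1.73 mmol/L

[HCO3⁻] = 1.73 mmol/L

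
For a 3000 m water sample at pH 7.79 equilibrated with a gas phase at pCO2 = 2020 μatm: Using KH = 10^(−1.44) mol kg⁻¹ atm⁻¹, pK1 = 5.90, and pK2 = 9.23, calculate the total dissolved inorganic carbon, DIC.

[CO2*] = KH · pCO2 = 10^(−1.44) × 2020×10^-6 = 7.334×10^-5 mol/kg
α₀ = 1/(1 + K1/[H⁺] + K1K2/[H⁺]²) = 1/(1 + 10^+1.89 + 10^+0.45) = 0.01228
DIC = [CO2*]/α₀ = 7.334×10^-5 / 0.01228 = 5.97 mmol/kg

DIC = 5.97 mmol/kg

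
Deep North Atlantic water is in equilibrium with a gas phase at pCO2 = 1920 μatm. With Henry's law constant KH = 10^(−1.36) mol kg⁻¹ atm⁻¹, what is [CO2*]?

[CO2*] = 83.8 μmol/kg

KH = 10^(−1.36) = 4.365×10^-2 mol kg⁻¹ atm⁻¹
[CO2*] = KH · pCO2 = 4.365×10^-2 × 1920×10^-6 atm = 8.38×10^-5 mol/kg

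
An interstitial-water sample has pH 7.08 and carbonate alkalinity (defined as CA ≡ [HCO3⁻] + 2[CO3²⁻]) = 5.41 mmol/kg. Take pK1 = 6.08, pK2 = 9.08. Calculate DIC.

CA = [HCO3⁻] + 2[CO3²⁻] = (α₁ + 2α₂)·DIC
At pH 7.08: [H⁺]/K1 = 10^-1.00 = 0.10000, K2/[H⁺] = 10^-2.00 = 0.010000
α₁ = 1/(1 + 0.10000 + 0.010000) = 1/1.1100 = 0.9009; α₂ = α₁·K2/[H⁺] = 0.009009
α₁ + 2α₂ = 0.9189
DIC = CA / (α₁ + 2α₂) = 5.41 / 0.9189 = 5.89 mmol/kg

DIC = 5.89 mmol/kg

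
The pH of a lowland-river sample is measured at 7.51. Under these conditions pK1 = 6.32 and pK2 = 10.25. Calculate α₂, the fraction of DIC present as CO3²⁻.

α₂ = 0.00171

α₂ = 1 / (1 + [H⁺]/K2 + [H⁺]²/(K1K2)) = 1 / (1 + 10^+2.74 + 10^+1.55)
   = 1 / (1 + 549.54 + 35.481) = 1/586.02 = 0.001706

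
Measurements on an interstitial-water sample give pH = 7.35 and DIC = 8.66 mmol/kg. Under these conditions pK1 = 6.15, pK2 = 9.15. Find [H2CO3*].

[CO2*] = 0.506 mmol/kg

α₀ = 1 / (1 + K1/[H⁺] + K1K2/[H⁺]²) = 1 / (1 + 10^+1.20 + 10^-0.60)
   = 1 / (1 + 15.849 + 0.25119) = 1/17.100 = 0.05848
[CO2*] = α₀ × DIC = 0.05848 × 8.66 = 0.506 mmol/kg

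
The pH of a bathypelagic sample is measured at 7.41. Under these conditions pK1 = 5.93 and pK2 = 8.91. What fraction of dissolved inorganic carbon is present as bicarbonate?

α₁ = 0.939

α₁ = 1 / (1 + [H⁺]/K1 + K2/[H⁺]) = 1 / (1 + 10^-1.48 + 10^-1.50)
   = 1 / (1 + 0.033113 + 0.031623) = 1/1.0647 = 0.9392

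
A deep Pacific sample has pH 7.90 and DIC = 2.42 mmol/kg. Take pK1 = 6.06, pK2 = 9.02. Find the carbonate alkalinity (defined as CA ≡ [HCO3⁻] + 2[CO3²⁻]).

CA = 2.56 mmol/kg

CA = [HCO3⁻] + 2[CO3²⁻] = (α₁ + 2α₂)·DIC
At pH 7.90: [H⁺]/K1 = 10^-1.84 = 0.014454, K2/[H⁺] = 10^-1.12 = 0.075858
α₁ = 1/(1 + 0.014454 + 0.075858) = 1/1.0903 = 0.9172; α₂ = α₁·K2/[H⁺] = 0.06957
α₁ + 2α₂ = 1.0563
CA = 1.0563 × 2.42 = 2.56 mmol/kg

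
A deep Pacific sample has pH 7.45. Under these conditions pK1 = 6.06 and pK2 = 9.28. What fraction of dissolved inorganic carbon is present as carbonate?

α₂ = 0.0140

α₂ = 1 / (1 + [H⁺]/K2 + [H⁺]²/(K1K2)) = 1 / (1 + 10^+1.83 + 10^+0.44)
   = 1 / (1 + 67.608 + 2.7542) = 1/71.363 = 0.01401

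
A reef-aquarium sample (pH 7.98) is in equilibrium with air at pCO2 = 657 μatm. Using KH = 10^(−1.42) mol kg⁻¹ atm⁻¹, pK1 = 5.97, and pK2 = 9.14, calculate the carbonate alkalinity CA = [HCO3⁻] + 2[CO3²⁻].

[CO2*] = KH · pCO2 = 10^(−1.42) × 657×10^-6 = 2.498×10^-5 mol/kg
α₀ = 1/(1 + K1/[H⁺] + K1K2/[H⁺]²) = 1/(1 + 10^+2.01 + 10^+0.85) = 0.009057
DIC = [CO2*]/α₀ = 2.498×10^-5 / 0.009057 = 2.758 mmol/kg
CA = (α₁ + 2α₂)·DIC = (0.9268 + 2×0.06412) × 2.758 = 2.91 mmol/kg

CA = 2.91 mmol/kg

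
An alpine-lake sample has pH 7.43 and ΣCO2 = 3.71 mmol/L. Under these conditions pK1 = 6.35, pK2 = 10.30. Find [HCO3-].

α₁ = 1 / (1 + [H⁺]/K1 + K2/[H⁺]) = 1 / (1 + 10^-1.08 + 10^-2.87)
   = 1 / (1 + 0.083176 + 0.0013490) = 1/1.0845 = 0.9221
[HCO3⁻] = α₁ × DIC = 0.9221 × 3.71 = 3.42 mmol/L

[HCO3⁻] = 3.42 mmol/L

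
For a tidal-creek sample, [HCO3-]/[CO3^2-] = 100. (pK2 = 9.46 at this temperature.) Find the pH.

pH = 7.46

From K2 = [H⁺][CO3^2-]/[HCO3-]:  pH = pK2 − log₁₀([HCO3-]/[CO3^2-])
log₁₀(100) = +2.000
pH = 9.46 − (+2.000) = 7.46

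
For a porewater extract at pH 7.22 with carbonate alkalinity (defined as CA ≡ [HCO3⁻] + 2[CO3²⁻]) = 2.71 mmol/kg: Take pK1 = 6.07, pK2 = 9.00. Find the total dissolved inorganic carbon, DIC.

DIC = 2.85 mmol/kg

CA = [HCO3⁻] + 2[CO3²⁻] = (α₁ + 2α₂)·DIC
At pH 7.22: [H⁺]/K1 = 10^-1.15 = 0.070795, K2/[H⁺] = 10^-1.78 = 0.016596
α₁ = 1/(1 + 0.070795 + 0.016596) = 1/1.0874 = 0.9196; α₂ = α₁·K2/[H⁺] = 0.01526
α₁ + 2α₂ = 0.9502
DIC = CA / (α₁ + 2α₂) = 2.71 / 0.9502 = 2.85 mmol/kg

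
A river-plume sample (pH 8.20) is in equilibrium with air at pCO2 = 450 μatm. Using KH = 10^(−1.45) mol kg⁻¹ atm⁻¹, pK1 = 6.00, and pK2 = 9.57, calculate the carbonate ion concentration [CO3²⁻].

[CO2*] = KH · pCO2 = 10^(−1.45) × 450×10^-6 = 1.597×10^-5 mol/kg
α₀ = 1/(1 + K1/[H⁺] + K1K2/[H⁺]²) = 1/(1 + 10^+2.20 + 10^+0.83) = 0.006015
DIC = [CO2*]/α₀ = 1.597×10^-5 / 0.006015 = 2.654 mmol/kg
[CO3²⁻] = α₂·DIC; α₂ = 0.04067, so [CO3²⁻] = 0.04067 × 2.654 = 0.108 mmol/kg

[CO3²⁻] = 0.108 mmol/kg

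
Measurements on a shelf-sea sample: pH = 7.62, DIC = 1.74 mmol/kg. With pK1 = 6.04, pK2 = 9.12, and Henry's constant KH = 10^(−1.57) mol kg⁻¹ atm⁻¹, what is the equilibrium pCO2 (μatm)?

α₀ = 1 / (1 + K1/[H⁺] + K1K2/[H⁺]²) = 1 / (1 + 10^+1.58 + 10^+0.08)
   = 1 / (1 + 38.019 + 1.2023) = 1/40.221 = 0.02486
[CO2*] = α₀ × DIC = 0.02486 × 1.74 = 0.04326 mmol/kg
pCO2 = [CO2*]/KH = 4.326×10^-5 / 2.692×10^-2 = 1610 μatm

pCO2 = 1610 μatm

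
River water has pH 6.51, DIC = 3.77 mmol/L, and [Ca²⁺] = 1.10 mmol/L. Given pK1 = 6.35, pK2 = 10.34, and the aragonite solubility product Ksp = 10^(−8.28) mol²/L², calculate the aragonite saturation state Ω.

α₂ = 1 / (1 + [H⁺]/K2 + [H⁺]²/(K1K2)) = 1 / (1 + 10^+3.83 + 10^+3.67)
   = 1 / (1 + 6760.8 + 4677.4) = 1/1.1439×10^4 = 8.742×10^-5
[CO3²⁻] = α₂ × DIC = 8.742×10^-5 × 3.77 = 0.0003296 mmol/L = 0.3296 μmol/L
Ksp = 10^(−8.28) = 5.248×10^-9
Ω = [Ca²⁺][CO3²⁻]/Ksp = (1.10×10^-3)(3.296×10^-7) / 5.248×10^-9 = 0.0691

Ω = 0.0691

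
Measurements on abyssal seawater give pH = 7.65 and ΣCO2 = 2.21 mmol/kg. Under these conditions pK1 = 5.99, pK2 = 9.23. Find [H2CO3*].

α₀ = 1 / (1 + K1/[H⁺] + K1K2/[H⁺]²) = 1 / (1 + 10^+1.66 + 10^+0.08)
   = 1 / (1 + 45.709 + 1.2023) = 1/47.911 = 0.02087
[CO2*] = α₀ × DIC = 0.02087 × 2.21 = 0.0461 mmol/kg

[CO2*] = 0.0461 mmol/kg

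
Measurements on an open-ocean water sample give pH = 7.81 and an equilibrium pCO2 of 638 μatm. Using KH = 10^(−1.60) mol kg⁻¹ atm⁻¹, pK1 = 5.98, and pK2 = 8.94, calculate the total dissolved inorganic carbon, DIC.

[CO2*] = KH · pCO2 = 10^(−1.60) × 638×10^-6 = 1.603×10^-5 mol/kg
α₀ = 1/(1 + K1/[H⁺] + K1K2/[H⁺]²) = 1/(1 + 10^+1.83 + 10^+0.70) = 0.01358
DIC = [CO2*]/α₀ = 1.603×10^-5 / 0.01358 = 1.18 mmol/kg

DIC = 1.18 mmol/kg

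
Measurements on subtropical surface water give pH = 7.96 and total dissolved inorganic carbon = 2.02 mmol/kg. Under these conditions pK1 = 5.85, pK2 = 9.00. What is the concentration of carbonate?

[CO3²⁻] = 0.168 mmol/kg

α₂ = 1 / (1 + [H⁺]/K2 + [H⁺]²/(K1K2)) = 1 / (1 + 10^+1.04 + 10^-1.07)
   = 1 / (1 + 10.965 + 0.085114) = 1/12.050 = 0.08299
[CO3²⁻] = α₂ × DIC = 0.08299 × 2.02 = 0.168 mmol/kg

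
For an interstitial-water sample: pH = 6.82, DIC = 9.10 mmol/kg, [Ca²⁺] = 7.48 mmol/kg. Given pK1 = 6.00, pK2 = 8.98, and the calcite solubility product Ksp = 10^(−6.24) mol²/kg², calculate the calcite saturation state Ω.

α₂ = 1 / (1 + [H⁺]/K2 + [H⁺]²/(K1K2)) = 1 / (1 + 10^+2.16 + 10^+1.34)
   = 1 / (1 + 144.54 + 21.878) = 1/167.42 = 0.005973
[CO3²⁻] = α₂ × DIC = 0.005973 × 9.10 = 0.05435 mmol/kg
Ksp = 10^(−6.24) = 5.754×10^-7
Ω = [Ca²⁺][CO3²⁻]/Ksp = (7.48×10^-3)(5.435×10^-5) / 5.754×10^-7 = 0.707

Ω = 0.707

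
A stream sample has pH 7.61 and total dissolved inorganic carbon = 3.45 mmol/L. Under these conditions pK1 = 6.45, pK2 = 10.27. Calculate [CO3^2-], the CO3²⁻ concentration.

α₂ = 1 / (1 + [H⁺]/K2 + [H⁺]²/(K1K2)) = 1 / (1 + 10^+2.66 + 10^+1.50)
   = 1 / (1 + 457.09 + 31.623) = 1/489.71 = 0.002042
[CO3²⁻] = α₂ × DIC = 0.002042 × 3.45 = 0.00704 mmol/L = 7.04 μmol/L

[CO3²⁻] = 7.04 μmol/L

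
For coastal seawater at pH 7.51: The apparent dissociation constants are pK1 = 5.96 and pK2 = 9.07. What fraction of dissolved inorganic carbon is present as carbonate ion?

α₂ = 0.0261

α₂ = 1 / (1 + [H⁺]/K2 + [H⁺]²/(K1K2)) = 1 / (1 + 10^+1.56 + 10^+0.01)
   = 1 / (1 + 36.308 + 1.0233) = 1/38.331 = 0.02609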